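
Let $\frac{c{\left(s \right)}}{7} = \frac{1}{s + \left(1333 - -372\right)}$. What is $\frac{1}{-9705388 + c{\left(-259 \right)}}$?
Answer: $- \frac{1446}{14033991041} \approx -1.0304 \cdot 10^{-7}$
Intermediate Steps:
$c{\left(s \right)} = \frac{7}{1705 + s}$ ($c{\left(s \right)} = \frac{7}{s + \left(1333 - -372\right)} = \frac{7}{s + \left(1333 + 372\right)} = \frac{7}{s + 1705} = \frac{7}{1705 + s}$)
$\frac{1}{-9705388 + c{\left(-259 \right)}} = \frac{1}{-9705388 + \frac{7}{1705 - 259}} = \frac{1}{-9705388 + \frac{7}{1446}} = \frac{1}{- \frac{14033991041}{1446}} = - \frac{1446}{14033991041}$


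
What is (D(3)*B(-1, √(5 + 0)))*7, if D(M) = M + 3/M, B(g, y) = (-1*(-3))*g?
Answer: -84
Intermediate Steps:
B(g, y) = 3*g
(D(3)*B(-1, √(5 + 0)))*7 = ((3 + 3/3)*(3*(-1)))*7 = ((3 + 3*(⅓))*(-3))*7 = ((3 + 1)*(-3))*7 = (4*(-3))*7 = -12*7 = -84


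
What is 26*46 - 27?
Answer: 1169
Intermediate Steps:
26*46 - 27 = 1196 - 27 = 1169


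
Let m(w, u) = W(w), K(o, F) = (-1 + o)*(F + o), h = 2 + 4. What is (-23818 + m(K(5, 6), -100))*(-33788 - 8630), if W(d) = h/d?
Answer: 11113367537/11 ≈ 1.0103e+9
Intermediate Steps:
h = 6
W(d) = 6/d
m(w, u) = 6/w
(-23818 + m(K(5, 6), -100))*(-33788 - 8630) = (-23818 + 6/(5**2 - 1*6 - 1*5 + 6*5))*(-33788 - 8630) = (-23818 + 6/(25 - 6 - 5 + 30))*(-42418) = (-23818 + 6/44)*(-42418) = (-23818 + 6*(1/44))*(-42418) = (-23818 + 3/22)*(-42418) = -523993/22*(-42418) = 11113367537/11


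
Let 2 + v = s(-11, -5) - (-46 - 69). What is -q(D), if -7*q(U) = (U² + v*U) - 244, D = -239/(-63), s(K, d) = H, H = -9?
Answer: 654613/27783 ≈ 23.562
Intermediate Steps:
s(K, d) = -9
v = 104 (v = -2 + (-9 - (-46 - 69)) = -2 + (-9 - 1*(-115)) = -2 + (-9 + 115) = -2 + 106 = 104)
D = 239/63 (D = -239*(-1/63) = 239/63 ≈ 3.7937)
q(U) = 244/7 - 104*U/7 - U²/7 (q(U) = -((U² + 104*U) - 244)/7 = -(-244 + U² + 104*U)/7 = 244/7 - 104*U/7 - U²/7)
-q(D) = -(244/7 - 104/7*239/63 - (239/63)²/7) = -(244/7 - 24856/441 - ⅐*57121/3969) = -(244/7 - 24856/441 - 57121/27783) = -1*(-654613/27783) = 654613/27783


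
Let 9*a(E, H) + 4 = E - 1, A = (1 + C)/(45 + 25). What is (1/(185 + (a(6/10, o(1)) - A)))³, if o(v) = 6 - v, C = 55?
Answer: 91125/564993970163 ≈ 1.6128e-7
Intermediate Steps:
A = ⅘ (A = (1 + 55)/(45 + 25) = 56/70 = 56*(1/70) = ⅘ ≈ 0.80000)
a(E, H) = -5/9 + E/9 (a(E, H) = -4/9 + (E - 1)/9 = -4/9 + (-1 + E)/9 = -4/9 + (-⅑ + E/9) = -5/9 + E/9)
(1/(185 + (a(6/10, o(1)) - A)))³ = (1/(185 + ((-5/9 + (6/10)/9) - 1*⅘)))³ = (1/(185 + ((-5/9 + (6*(⅒))/9) - ⅘)))³ = (1/(185 + ((-5/9 + (⅑)*(⅗)) - ⅘)))³ = (1/(185 + ((-5/9 + 1/15) - ⅘)))³ = (1/(185 + (-22/45 - ⅘)))³ = (1/(185 - 58/45))³ = (1/(8267/45))³ = (45/8267)³ = 91125/564993970163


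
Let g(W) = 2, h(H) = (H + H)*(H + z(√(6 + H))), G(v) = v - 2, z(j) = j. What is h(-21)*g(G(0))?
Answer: 1764 - 84*I*√15 ≈ 1764.0 - 325.33*I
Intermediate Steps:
G(v) = -2 + v
h(H) = 2*H*(H + √(6 + H)) (h(H) = (H + H)*(H + √(6 + H)) = (2*H)*(H + √(6 + H)) = 2*H*(H + √(6 + H)))
h(-21)*g(G(0)) = (2*(-21)*(-21 + √(6 - 21)))*2 = (2*(-21)*(-21 + √(-15)))*2 = (2*(-21)*(-21 + I*√15))*2 = (882 - 42*I*√15)*2 = 1764 - 84*I*√15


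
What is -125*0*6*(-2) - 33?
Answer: -33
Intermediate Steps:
-125*0*6*(-2) - 33 = -0*(-2) - 33 = -125*0 - 33 = 0 - 33 = -33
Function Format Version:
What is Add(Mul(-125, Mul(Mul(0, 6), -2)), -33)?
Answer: -33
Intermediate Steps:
Add(Mul(-125, Mul(Mul(0, 6), -2)), -33) = Add(Mul(-125, Mul(0, -2)), -33) = Add(Mul(-125, 0), -33) = Add(0, -33) = -33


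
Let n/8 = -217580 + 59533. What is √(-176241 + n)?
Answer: 41*I*√857 ≈ 1200.3*I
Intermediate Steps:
n = -1264376 (n = 8*(-217580 + 59533) = 8*(-158047) = -1264376)
√(-176241 + n) = √(-176241 - 1264376) = √(-1440617) = 41*I*√857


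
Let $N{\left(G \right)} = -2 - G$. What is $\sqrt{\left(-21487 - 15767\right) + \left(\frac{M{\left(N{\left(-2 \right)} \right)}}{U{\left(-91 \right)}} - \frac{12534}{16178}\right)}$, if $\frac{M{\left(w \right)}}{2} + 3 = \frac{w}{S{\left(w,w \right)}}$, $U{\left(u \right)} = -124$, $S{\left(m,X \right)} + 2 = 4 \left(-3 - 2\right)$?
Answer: $\frac{3 i \sqrt{1041146679308218}}{501518} \approx 193.01 i$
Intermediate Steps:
$S{\left(m,X \right)} = -22$ ($S{\left(m,X \right)} = -2 + 4 \left(-3 - 2\right) = -2 + 4 \left(-5\right) = -2 - 20 = -22$)
$M{\left(w \right)} = -6 - \frac{w}{11}$ ($M{\left(w \right)} = -6 + 2 \frac{w}{-22} = -6 + 2 w \left(- \frac{1}{22}\right) = -6 + 2 \left(- \frac{w}{22}\right) = -6 - \frac{w}{11}$)
$\sqrt{\left(-21487 - 15767\right) + \left(\frac{M{\left(N{\left(-2 \right)} \right)}}{U{\left(-91 \right)}} - \frac{12534}{16178}\right)} = \sqrt{\left(-21487 - 15767\right) - \left(\frac{6267}{8089} - \frac{-6 - \frac{-2 - -2}{11}}{-124}\right)} = \sqrt{-37254 - \left(\frac{6267}{8089} - \left(-6 - \frac{-2 + 2}{11}\right) \left(- \frac{1}{124}\right)\right)} = \sqrt{-37254 - \left(\frac{6267}{8089} - \left(-6 - 0\right) \left(- \frac{1}{124}\right)\right)} = \sqrt{-37254 - \left(\frac{6267}{8089} - \left(-6 + 0\right) \left(- \frac{1}{124}\right)\right)} = \sqrt{-37254 - \frac{364287}{501518}} = \sqrt{- \frac{18683915859}{501518}} = \frac{3 i \sqrt{1041146679308218}}{501518}$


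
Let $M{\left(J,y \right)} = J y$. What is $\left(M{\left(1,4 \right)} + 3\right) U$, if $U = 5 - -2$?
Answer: $49$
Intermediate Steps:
$U = 7$ ($U = 5 + 2 = 7$)
$\left(M{\left(1,4 \right)} + 3\right) U = \left(1 \cdot 4 + 3\right) 7 = \left(4 + 3\right) 7 = 7 \cdot 7 = 49$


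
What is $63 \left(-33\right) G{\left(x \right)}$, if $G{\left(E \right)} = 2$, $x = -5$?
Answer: $-4158$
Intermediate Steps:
$63 \left(-33\right) G{\left(x \right)} = 63 \left(-33\right) 2 = \left(-2079\right) 2 = -4158$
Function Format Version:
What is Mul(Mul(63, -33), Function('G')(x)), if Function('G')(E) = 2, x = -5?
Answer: -4158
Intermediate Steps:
Mul(Mul(63, -33), Function('G')(x)) = Mul(Mul(63, -33), 2) = Mul(-2079, 2) = -4158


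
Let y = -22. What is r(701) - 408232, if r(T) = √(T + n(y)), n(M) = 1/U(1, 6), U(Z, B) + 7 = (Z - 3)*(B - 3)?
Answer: -408232 + 2*√29614/13 ≈ -4.0821e+5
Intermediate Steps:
U(Z, B) = -7 + (-3 + B)*(-3 + Z) (U(Z, B) = -7 + (Z - 3)*(B - 3) = -7 + (-3 + Z)*(-3 + B) = -7 + (-3 + B)*(-3 + Z))
n(M) = -1/13 (n(M) = 1/(2 - 3*6 - 3*1 + 6*1) = 1/(2 - 18 - 3 + 6) = 1/(-13) = -1/13)
r(T) = √(-1/13 + T) (r(T) = √(T - 1/13) = √(-1/13 + T))
r(701) - 408232 = √(-13 + 169*701)/13 - 408232 = √(-13 + 118469)/13 - 408232 = √118456/13 - 408232 = (2*√29614)/13 - 408232 = 2*√29614/13 - 408232 = -408232 + 2*√29614/13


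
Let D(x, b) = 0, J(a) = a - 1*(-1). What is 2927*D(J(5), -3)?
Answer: 0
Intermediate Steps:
J(a) = 1 + a (J(a) = a + 1 = 1 + a)
2927*D(J(5), -3) = 2927*0 = 0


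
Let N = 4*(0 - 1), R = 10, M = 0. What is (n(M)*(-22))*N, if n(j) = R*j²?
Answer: 0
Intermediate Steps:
n(j) = 10*j²
N = -4 (N = 4*(-1) = -4)
(n(M)*(-22))*N = ((10*0²)*(-22))*(-4) = ((10*0)*(-22))*(-4) = (0*(-22))*(-4) = 0*(-4) = 0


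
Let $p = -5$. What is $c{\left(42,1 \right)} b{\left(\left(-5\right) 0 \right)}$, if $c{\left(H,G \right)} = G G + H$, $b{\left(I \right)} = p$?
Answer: $-215$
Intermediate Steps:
$b{\left(I \right)} = -5$
$c{\left(H,G \right)} = H + G^{2}$ ($c{\left(H,G \right)} = G^{2} + H = H + G^{2}$)
$c{\left(42,1 \right)} b{\left(\left(-5\right) 0 \right)} = \left(42 + 1^{2}\right) \left(-5\right) = \left(42 + 1\right) \left(-5\right) = 43 \left(-5\right) = -215$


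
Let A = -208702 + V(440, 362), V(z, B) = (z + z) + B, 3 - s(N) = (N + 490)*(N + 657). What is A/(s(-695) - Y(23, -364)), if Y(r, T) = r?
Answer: 1886/71 ≈ 26.563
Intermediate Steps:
s(N) = 3 - (490 + N)*(657 + N) (s(N) = 3 - (N + 490)*(N + 657) = 3 - (490 + N)*(657 + N))
V(z, B) = B + 2*z (V(z, B) = 2*z + B = B + 2*z)
A = -207460 (A = -208702 + (362 + 2*440) = -208702 + (362 + 880) = -208702 + 1242 = -207460)
A/(s(-695) - Y(23, -364)) = -207460/((-321927 - 1*(-695)**2 - 1147*(-695)) - 1*23) = -207460/((-321927 - 1*483025 + 797165) - 23) = -207460/((-321927 - 483025 + 797165) - 23) = -207460/(-7787 - 23) = -207460/(-7810) = -207460*(-1/7810) = 1886/71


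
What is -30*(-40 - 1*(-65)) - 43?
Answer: -793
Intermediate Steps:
-30*(-40 - 1*(-65)) - 43 = -30*(-40 + 65) - 43 = -30*25 - 43 = -750 - 43 = -793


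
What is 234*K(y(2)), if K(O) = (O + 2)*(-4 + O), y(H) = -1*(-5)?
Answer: 1638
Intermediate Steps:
y(H) = 5
K(O) = (-4 + O)*(2 + O) (K(O) = (2 + O)*(-4 + O) = (-4 + O)*(2 + O))
234*K(y(2)) = 234*(-8 + 5**2 - 2*5) = 234*(-8 + 25 - 10) = 234*7 = 1638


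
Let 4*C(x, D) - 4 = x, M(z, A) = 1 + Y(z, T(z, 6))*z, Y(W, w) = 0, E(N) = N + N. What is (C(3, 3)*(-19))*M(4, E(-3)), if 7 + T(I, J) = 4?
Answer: -133/4 ≈ -33.250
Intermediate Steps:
T(I, J) = -3 (T(I, J) = -7 + 4 = -3)
E(N) = 2*N
M(z, A) = 1 (M(z, A) = 1 + 0*z = 1 + 0 = 1)
C(x, D) = 1 + x/4
(C(3, 3)*(-19))*M(4, E(-3)) = ((1 + (1/4)*3)*(-19))*1 = ((1 + 3/4)*(-19))*1 = ((7/4)*(-19))*1 = -133/4*1 = -133/4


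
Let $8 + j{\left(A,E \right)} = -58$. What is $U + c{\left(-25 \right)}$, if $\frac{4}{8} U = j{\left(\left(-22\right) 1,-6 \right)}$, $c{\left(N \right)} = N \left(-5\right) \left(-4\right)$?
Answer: $-632$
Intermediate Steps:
$j{\left(A,E \right)} = -66$ ($j{\left(A,E \right)} = -8 - 58 = -66$)
$c{\left(N \right)} = 20 N$ ($c{\left(N \right)} = - 5 N \left(-4\right) = 20 N$)
$U = -132$ ($U = 2 \left(-66\right) = -132$)
$U + c{\left(-25 \right)} = -132 + 20 \left(-25\right) = -132 - 500 = -632$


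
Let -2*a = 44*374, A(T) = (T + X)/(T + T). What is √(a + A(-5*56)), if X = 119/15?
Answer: I*√29619051/60 ≈ 90.706*I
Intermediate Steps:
X = 119/15 (X = 119*(1/15) = 119/15 ≈ 7.9333)
A(T) = (119/15 + T)/(2*T) (A(T) = (T + 119/15)/(T + T) = (119/15 + T)/((2*T)) = (119/15 + T)*(1/(2*T)) = (119/15 + T)/(2*T))
a = -8228 (a = -22*374 = -½*16456 = -8228)
√(a + A(-5*56)) = √(-8228 + (119 + 15*(-5*56))/(30*((-5*56)))) = √(-8228 + (1/30)*(119 + 15*(-280))/(-280)) = √(-8228 + (1/30)*(-1/280)*(119 - 4200)) = √(-8228 + (1/30)*(-1/280)*(-4081)) = √(-8228 + 583/1200) = √(-9873017/1200) = I*√29619051/60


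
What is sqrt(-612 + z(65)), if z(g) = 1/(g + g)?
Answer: I*sqrt(10342670)/130 ≈ 24.738*I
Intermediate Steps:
z(g) = 1/(2*g)
sqrt(-612 + z(65)) = sqrt(-612 + (1/2)/65) = sqrt(-612 + (1/2)*(1/65)) = sqrt(-612 + 1/130) = sqrt(-79559/130) = I*sqrt(10342670)/130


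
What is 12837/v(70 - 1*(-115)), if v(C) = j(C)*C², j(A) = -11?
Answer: -1167/34225 ≈ -0.034098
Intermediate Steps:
v(C) = -11*C²
12837/v(70 - 1*(-115)) = 12837/((-11*(70 - 1*(-115))²)) = 12837/((-11*(70 + 115)²)) = 12837/((-11*185²)) = 12837/((-11*34225)) = 12837/(-376475) = 12837*(-1/376475) = -1167/34225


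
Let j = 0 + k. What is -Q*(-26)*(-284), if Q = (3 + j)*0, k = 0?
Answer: 0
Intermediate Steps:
j = 0 (j = 0 + 0 = 0)
Q = 0 (Q = (3 + 0)*0 = 3*0 = 0)
-Q*(-26)*(-284) = -0*(-26)*(-284) = -1*0*(-284) = 0*(-284) = 0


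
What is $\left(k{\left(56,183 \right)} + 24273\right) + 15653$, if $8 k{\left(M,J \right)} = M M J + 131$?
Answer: $\frac{893427}{8} \approx 1.1168 \cdot 10^{5}$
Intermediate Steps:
$k{\left(M,J \right)} = \frac{131}{8} + \frac{J M^{2}}{8}$ ($k{\left(M,J \right)} = \frac{M M J + 131}{8} = \frac{M^{2} J + 131}{8} = \frac{J M^{2} + 131}{8} = \frac{131 + J M^{2}}{8} = \frac{131}{8} + \frac{J M^{2}}{8}$)
$\left(k{\left(56,183 \right)} + 24273\right) + 15653 = \left(\left(\frac{131}{8} + \frac{1}{8} \cdot 183 \cdot 56^{2}\right) + 24273\right) + 15653 = \left(\left(\frac{131}{8} + \frac{1}{8} \cdot 183 \cdot 3136\right) + 24273\right) + 15653 = \left(\left(\frac{131}{8} + 71736\right) + 24273\right) + 15653 = \left(\frac{574019}{8} + 24273\right) + 15653 = \frac{768203}{8} + 15653 = \frac{893427}{8}$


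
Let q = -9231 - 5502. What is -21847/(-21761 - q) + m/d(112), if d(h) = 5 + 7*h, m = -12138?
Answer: -3241361/264052 ≈ -12.275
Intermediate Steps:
q = -14733
-21847/(-21761 - q) + m/d(112) = -21847/(-21761 - 1*(-14733)) - 12138/(5 + 7*112) = -21847/(-21761 + 14733) - 12138/(5 + 784) = -21847/(-7028) - 12138/789 = -21847*(-1/7028) - 12138*1/789 = 3121/1004 - 4046/263 = -3241361/264052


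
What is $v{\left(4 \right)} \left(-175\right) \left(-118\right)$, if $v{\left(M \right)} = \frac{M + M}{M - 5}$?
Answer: $-165200$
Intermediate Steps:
$v{\left(M \right)} = \frac{2 M}{-5 + M}$
$v{\left(4 \right)} \left(-175\right) \left(-118\right) = 2 \cdot 4 \frac{1}{-5 + 4} \left(-175\right) \left(-118\right) = 2 \cdot 4 \frac{1}{-1} \left(-175\right) \left(-118\right) = 2 \cdot 4 \left(-1\right) \left(-175\right) \left(-118\right) = \left(-8\right) \left(-175\right) \left(-118\right) = 1400 \left(-118\right) = -165200$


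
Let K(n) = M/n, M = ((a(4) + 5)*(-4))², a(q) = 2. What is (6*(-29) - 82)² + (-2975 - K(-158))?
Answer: 4942711/79 ≈ 62566.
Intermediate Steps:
M = 784 (M = ((2 + 5)*(-4))² = (7*(-4))² = (-28)² = 784)
K(n) = 784/n
(6*(-29) - 82)² + (-2975 - K(-158)) = (6*(-29) - 82)² + (-2975 - 784/(-158)) = (-174 - 82)² + (-2975 - 784*(-1)/158) = (-256)² + (-2975 - 1*(-392/79)) = 65536 + (-2975 + 392/79) = 65536 - 234633/79 = 4942711/79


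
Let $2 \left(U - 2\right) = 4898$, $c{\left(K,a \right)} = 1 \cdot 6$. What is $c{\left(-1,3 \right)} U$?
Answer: $14706$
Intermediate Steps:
$c{\left(K,a \right)} = 6$
$U = 2451$ ($U = 2 + \frac{1}{2} \cdot 4898 = 2 + 2449 = 2451$)
$c{\left(-1,3 \right)} U = 6 \cdot 2451 = 14706$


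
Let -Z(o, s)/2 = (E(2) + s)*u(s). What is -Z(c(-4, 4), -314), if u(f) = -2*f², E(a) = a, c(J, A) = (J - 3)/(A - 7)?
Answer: 123047808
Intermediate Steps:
c(J, A) = (-3 + J)/(-7 + A)
Z(o, s) = 4*s²*(2 + s) (Z(o, s) = -2*(2 + s)*(-2*s²) = -(-4)*s²*(2 + s) = 4*s²*(2 + s))
-Z(c(-4, 4), -314) = -4*(-314)²*(2 - 314) = -4*98596*(-312) = -1*(-123047808) = 123047808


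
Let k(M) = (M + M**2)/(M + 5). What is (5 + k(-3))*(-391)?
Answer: -3128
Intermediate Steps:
k(M) = (M + M**2)/(5 + M)
(5 + k(-3))*(-391) = (5 - 3*(1 - 3)/(5 - 3))*(-391) = (5 - 3*(-2)/2)*(-391) = (5 - 3*1/2*(-2))*(-391) = (5 + 3)*(-391) = 8*(-391) = -3128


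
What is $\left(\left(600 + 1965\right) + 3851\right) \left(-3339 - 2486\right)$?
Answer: $-37373200$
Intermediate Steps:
$\left(\left(600 + 1965\right) + 3851\right) \left(-3339 - 2486\right) = \left(2565 + 3851\right) \left(-5825\right) = 6416 \left(-5825\right) = -37373200$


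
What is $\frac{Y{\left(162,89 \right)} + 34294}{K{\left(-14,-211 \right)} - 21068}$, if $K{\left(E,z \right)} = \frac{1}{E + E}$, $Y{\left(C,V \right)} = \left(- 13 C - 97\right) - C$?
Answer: $- \frac{298004}{196635} \approx -1.5155$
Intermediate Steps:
$Y{\left(C,V \right)} = -97 - 14 C$ ($Y{\left(C,V \right)} = \left(-97 - 13 C\right) - C = -97 - 14 C$)
$K{\left(E,z \right)} = \frac{1}{2 E}$
$\frac{Y{\left(162,89 \right)} + 34294}{K{\left(-14,-211 \right)} - 21068} = \frac{\left(-97 - 2268\right) + 34294}{\frac{1}{2 \left(-14\right)} - 21068} = \frac{\left(-97 - 2268\right) + 34294}{\frac{1}{2} \left(- \frac{1}{14}\right) - 21068} = \frac{-2365 + 34294}{- \frac{1}{28} - 21068} = \frac{31929}{- \frac{589905}{28}} = 31929 \left(- \frac{28}{589905}\right) = - \frac{298004}{196635}$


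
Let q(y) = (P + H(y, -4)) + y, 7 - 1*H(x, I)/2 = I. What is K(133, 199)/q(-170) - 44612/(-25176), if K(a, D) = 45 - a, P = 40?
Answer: 146533/56646 ≈ 2.5868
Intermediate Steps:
H(x, I) = 14 - 2*I
q(y) = 62 + y (q(y) = (40 + (14 - 2*(-4))) + y = (40 + (14 + 8)) + y = (40 + 22) + y = 62 + y)
K(133, 199)/q(-170) - 44612/(-25176) = (45 - 1*133)/(62 - 170) - 44612/(-25176) = (45 - 133)/(-108) - 44612*(-1/25176) = -88*(-1/108) + 11153/6294 = 22/27 + 11153/6294 = 146533/56646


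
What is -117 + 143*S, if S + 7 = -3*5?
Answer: -3263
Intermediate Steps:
S = -22 (S = -7 - 3*5 = -7 - 15 = -22)
-117 + 143*S = -117 + 143*(-22) = -117 - 3146 = -3263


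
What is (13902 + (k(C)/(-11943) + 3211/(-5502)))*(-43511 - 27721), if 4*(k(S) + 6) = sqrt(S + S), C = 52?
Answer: -172137869941984/173837 + 11872*sqrt(26)/3981 ≈ -9.9023e+8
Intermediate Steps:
k(S) = -6 + sqrt(2)*sqrt(S)/4 (k(S) = -6 + sqrt(S + S)/4 = -6 + sqrt(2*S)/4 = -6 + (sqrt(2)*sqrt(S))/4 = -6 + sqrt(2)*sqrt(S)/4)
(13902 + (k(C)/(-11943) + 3211/(-5502)))*(-43511 - 27721) = (13902 + ((-6 + sqrt(2)*sqrt(52)/4)/(-11943) + 3211/(-5502)))*(-43511 - 27721) = (13902 + ((-6 + sqrt(2)*(2*sqrt(13))/4)*(-1/11943) + 3211*(-1/5502)))*(-71232) = (13902 + ((-6 + sqrt(26)/2)*(-1/11943) - 3211/5502))*(-71232) = (13902 + ((2/3981 - sqrt(26)/23886) - 3211/5502))*(-71232) = (13902 + (-4257329/7301154 - sqrt(26)/23886))*(-71232) = (101496385579/7301154 - sqrt(26)/23886)*(-71232) = -172137869941984/173837 + 11872*sqrt(26)/3981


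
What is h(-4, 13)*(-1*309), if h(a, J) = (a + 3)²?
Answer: -309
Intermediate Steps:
h(a, J) = (3 + a)²
h(-4, 13)*(-1*309) = (3 - 4)²*(-1*309) = (-1)²*(-309) = 1*(-309) = -309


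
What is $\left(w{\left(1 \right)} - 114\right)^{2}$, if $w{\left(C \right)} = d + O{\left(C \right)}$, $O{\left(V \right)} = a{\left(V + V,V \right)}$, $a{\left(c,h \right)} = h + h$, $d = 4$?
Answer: $11664$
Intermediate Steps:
$a{\left(c,h \right)} = 2 h$
$O{\left(V \right)} = 2 V$
$w{\left(C \right)} = 4 + 2 C$
$\left(w{\left(1 \right)} - 114\right)^{2} = \left(\left(4 + 2 \cdot 1\right) - 114\right)^{2} = \left(\left(4 + 2\right) - 114\right)^{2} = \left(6 - 114\right)^{2} = \left(-108\right)^{2} = 11664$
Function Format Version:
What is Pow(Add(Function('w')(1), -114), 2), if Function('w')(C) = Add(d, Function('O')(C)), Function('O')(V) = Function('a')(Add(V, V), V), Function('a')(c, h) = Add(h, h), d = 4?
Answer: 11664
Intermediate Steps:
Function('a')(c, h) = Mul(2, h)
Function('O')(V) = Mul(2, V)
Function('w')(C) = Add(4, Mul(2, C))
Pow(Add(Function('w')(1), -114), 2) = Pow(Add(Add(4, Mul(2, 1)), -114), 2) = Pow(Add(Add(4, 2), -114), 2) = Pow(Add(6, -114), 2) = Pow(-108, 2) = 11664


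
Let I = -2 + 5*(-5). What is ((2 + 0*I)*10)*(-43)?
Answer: -860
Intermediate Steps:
I = -27 (I = -2 - 25 = -27)
((2 + 0*I)*10)*(-43) = ((2 + 0*(-27))*10)*(-43) = ((2 + 0)*10)*(-43) = (2*10)*(-43) = 20*(-43) = -860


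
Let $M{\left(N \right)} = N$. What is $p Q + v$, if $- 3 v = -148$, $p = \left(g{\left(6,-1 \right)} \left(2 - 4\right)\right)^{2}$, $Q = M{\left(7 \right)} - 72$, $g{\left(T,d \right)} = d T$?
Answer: $- \frac{27932}{3} \approx -9310.7$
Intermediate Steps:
$g{\left(T,d \right)} = T d$
$Q = -65$ ($Q = 7 - 72 = -65$)
$p = 144$ ($p = \left(6 \left(-1\right) \left(2 - 4\right)\right)^{2} = \left(\left(-6\right) \left(-2\right)\right)^{2} = 12^{2} = 144$)
$v = \frac{148}{3}$ ($v = \left(- \frac{1}{3}\right) \left(-148\right) = \frac{148}{3} \approx 49.333$)
$p Q + v = 144 \left(-65\right) + \frac{148}{3} = -9360 + \frac{148}{3} = - \frac{27932}{3}$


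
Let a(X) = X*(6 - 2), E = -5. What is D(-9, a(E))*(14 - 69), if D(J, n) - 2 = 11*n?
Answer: 11990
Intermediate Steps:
a(X) = 4*X (a(X) = X*4 = 4*X)
D(J, n) = 2 + 11*n
D(-9, a(E))*(14 - 69) = (2 + 11*(4*(-5)))*(14 - 69) = (2 + 11*(-20))*(-55) = (2 - 220)*(-55) = -218*(-55) = 11990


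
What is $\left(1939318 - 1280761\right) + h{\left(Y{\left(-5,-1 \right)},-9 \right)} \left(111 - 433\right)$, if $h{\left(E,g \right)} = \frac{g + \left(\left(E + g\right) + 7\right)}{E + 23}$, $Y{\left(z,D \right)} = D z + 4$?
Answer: $\frac{5268617}{8} \approx 6.5858 \cdot 10^{5}$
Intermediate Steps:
$Y{\left(z,D \right)} = 4 + D z$
$h{\left(E,g \right)} = \frac{7 + E + 2 g}{23 + E}$ ($h{\left(E,g \right)} = \frac{g + \left(7 + E + g\right)}{23 + E} = \frac{7 + E + 2 g}{23 + E}$)
$\left(1939318 - 1280761\right) + h{\left(Y{\left(-5,-1 \right)},-9 \right)} \left(111 - 433\right) = \left(1939318 - 1280761\right) + \frac{7 + \left(4 - -5\right) + 2 \left(-9\right)}{23 + \left(4 - -5\right)} \left(111 - 433\right) = 658557 + \frac{7 + \left(4 + 5\right) - 18}{23 + \left(4 + 5\right)} \left(111 - 433\right) = 658557 + \frac{7 + 9 - 18}{23 + 9} \left(-322\right) = 658557 + \frac{1}{32} \left(-2\right) \left(-322\right) = 658557 - - \frac{161}{8} = 658557 + \frac{161}{8} = \frac{5268617}{8}$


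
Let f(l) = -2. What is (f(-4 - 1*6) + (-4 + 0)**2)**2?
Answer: 196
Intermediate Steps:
(f(-4 - 1*6) + (-4 + 0)**2)**2 = (-2 + (-4 + 0)**2)**2 = (-2 + (-4)**2)**2 = (-2 + 16)**2 = 14**2 = 196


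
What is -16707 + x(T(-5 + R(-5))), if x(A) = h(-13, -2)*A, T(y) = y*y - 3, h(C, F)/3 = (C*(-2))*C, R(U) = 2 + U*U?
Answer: -504441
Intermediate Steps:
R(U) = 2 + U²
h(C, F) = -6*C² (h(C, F) = 3*((C*(-2))*C) = 3*((-2*C)*C) = 3*(-2*C²) = -6*C²)
T(y) = -3 + y² (T(y) = y² - 3 = -3 + y²)
x(A) = -1014*A (x(A) = (-6*(-13)²)*A = (-6*169)*A = -1014*A)
-16707 + x(T(-5 + R(-5))) = -16707 - 1014*(-3 + (-5 + (2 + (-5)²))²) = -16707 - 1014*(-3 + (-5 + (2 + 25))²) = -16707 - 1014*(-3 + (-5 + 27)²) = -16707 - 1014*(-3 + 22²) = -16707 - 1014*(-3 + 484) = -16707 - 1014*481 = -16707 - 487734 = -504441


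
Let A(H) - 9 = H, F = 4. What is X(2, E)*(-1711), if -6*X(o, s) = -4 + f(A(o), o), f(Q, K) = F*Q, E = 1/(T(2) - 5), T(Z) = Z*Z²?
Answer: 34220/3 ≈ 11407.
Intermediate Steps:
T(Z) = Z³
E = ⅓ (E = 1/(2³ - 5) = 1/(8 - 5) = 1/3 = ⅓ ≈ 0.33333)
A(H) = 9 + H
f(Q, K) = 4*Q
X(o, s) = -16/3 - 2*o/3 (X(o, s) = -(-4 + 4*(9 + o))/6 = -(-4 + (36 + 4*o))/6 = -(32 + 4*o)/6 = -16/3 - 2*o/3)
X(2, E)*(-1711) = (-16/3 - ⅔*2)*(-1711) = (-16/3 - 4/3)*(-1711) = -20/3*(-1711) = 34220/3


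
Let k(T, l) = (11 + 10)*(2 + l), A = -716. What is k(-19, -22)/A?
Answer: 105/179 ≈ 0.58659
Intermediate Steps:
k(T, l) = 42 + 21*l (k(T, l) = 21*(2 + l) = 42 + 21*l)
k(-19, -22)/A = (42 + 21*(-22))/(-716) = (42 - 462)*(-1/716) = -420*(-1/716) = 105/179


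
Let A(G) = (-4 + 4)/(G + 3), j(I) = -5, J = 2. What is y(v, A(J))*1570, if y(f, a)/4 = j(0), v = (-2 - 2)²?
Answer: -31400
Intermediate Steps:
v = 16 (v = (-4)² = 16)
A(G) = 0 (A(G) = 0/(3 + G) = 0)
y(f, a) = -20 (y(f, a) = 4*(-5) = -20)
y(v, A(J))*1570 = -20*1570 = -31400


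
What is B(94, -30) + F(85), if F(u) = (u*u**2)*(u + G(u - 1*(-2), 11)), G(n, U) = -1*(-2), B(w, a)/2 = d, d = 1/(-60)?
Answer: 1602866249/30 ≈ 5.3429e+7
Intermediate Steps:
d = -1/60 ≈ -0.016667
B(w, a) = -1/30 (B(w, a) = 2*(-1/60) = -1/30)
G(n, U) = 2
F(u) = u**3*(2 + u) (F(u) = (u*u**2)*(u + 2) = u**3*(2 + u))
B(94, -30) + F(85) = -1/30 + 85**3*(2 + 85) = -1/30 + 614125*87 = -1/30 + 53428875 = 1602866249/30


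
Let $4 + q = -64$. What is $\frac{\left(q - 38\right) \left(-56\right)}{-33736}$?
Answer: $- \frac{742}{4217} \approx -0.17595$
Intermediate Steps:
$q = -68$ ($q = -4 - 64 = -68$)
$\frac{\left(q - 38\right) \left(-56\right)}{-33736} = \frac{\left(-68 - 38\right) \left(-56\right)}{-33736} = \left(-106\right) \left(-56\right) \left(- \frac{1}{33736}\right) = 5936 \left(- \frac{1}{33736}\right) = - \frac{742}{4217}$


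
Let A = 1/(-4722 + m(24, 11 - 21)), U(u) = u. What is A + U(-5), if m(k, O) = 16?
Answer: -23531/4706 ≈ -5.0002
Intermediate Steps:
A = -1/4706 (A = 1/(-4722 + 16) = 1/(-4706) = -1/4706 ≈ -0.00021249)
A + U(-5) = -1/4706 - 5 = -23531/4706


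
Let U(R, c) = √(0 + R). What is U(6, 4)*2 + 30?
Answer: 30 + 2*√6 ≈ 34.899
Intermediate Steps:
U(R, c) = √R
U(6, 4)*2 + 30 = √6*2 + 30 = 2*√6 + 30 = 30 + 2*√6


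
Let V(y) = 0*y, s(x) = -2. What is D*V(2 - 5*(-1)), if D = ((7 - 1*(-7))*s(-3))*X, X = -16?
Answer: 0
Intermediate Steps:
V(y) = 0
D = 448 (D = ((7 - 1*(-7))*(-2))*(-16) = ((7 + 7)*(-2))*(-16) = (14*(-2))*(-16) = -28*(-16) = 448)
D*V(2 - 5*(-1)) = 448*0 = 0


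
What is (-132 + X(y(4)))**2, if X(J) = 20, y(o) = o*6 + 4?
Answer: 12544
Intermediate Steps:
y(o) = 4 + 6*o (y(o) = 6*o + 4 = 4 + 6*o)
(-132 + X(y(4)))**2 = (-132 + 20)**2 = (-112)**2 = 12544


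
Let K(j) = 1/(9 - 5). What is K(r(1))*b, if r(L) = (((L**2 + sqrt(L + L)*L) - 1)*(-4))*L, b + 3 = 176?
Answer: 173/4 ≈ 43.250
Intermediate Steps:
b = 173 (b = -3 + 176 = 173)
r(L) = L*(4 - 4*L**2 - 4*sqrt(2)*L**(3/2)) (r(L) = (((L**2 + sqrt(2*L)*L) - 1)*(-4))*L = (((L**2 + (sqrt(2)*sqrt(L))*L) - 1)*(-4))*L = (((L**2 + sqrt(2)*L**(3/2)) - 1)*(-4))*L = ((-1 + L**2 + sqrt(2)*L**(3/2))*(-4))*L = (4 - 4*L**2 - 4*sqrt(2)*L**(3/2))*L = L*(4 - 4*L**2 - 4*sqrt(2)*L**(3/2)))
K(j) = 1/4
K(r(1))*b = (1/4)*173 = 173/4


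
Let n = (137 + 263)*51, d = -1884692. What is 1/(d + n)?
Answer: -1/1864292 ≈ -5.3640e-7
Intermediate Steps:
n = 20400 (n = 400*51 = 20400)
1/(d + n) = 1/(-1884692 + 20400) = 1/(-1864292) = -1/1864292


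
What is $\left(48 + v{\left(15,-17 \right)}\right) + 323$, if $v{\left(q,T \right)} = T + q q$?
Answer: $579$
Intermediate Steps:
$v{\left(q,T \right)} = T + q^{2}$
$\left(48 + v{\left(15,-17 \right)}\right) + 323 = \left(48 - \left(17 - 15^{2}\right)\right) + 323 = \left(48 + \left(-17 + 225\right)\right) + 323 = \left(48 + 208\right) + 323 = 256 + 323 = 579$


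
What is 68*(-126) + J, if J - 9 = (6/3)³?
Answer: -8551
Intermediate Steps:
J = 17 (J = 9 + (6/3)³ = 9 + (6*(⅓))³ = 9 + 2³ = 9 + 8 = 17)
68*(-126) + J = 68*(-126) + 17 = -8568 + 17 = -8551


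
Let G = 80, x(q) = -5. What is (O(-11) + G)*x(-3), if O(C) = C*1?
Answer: -345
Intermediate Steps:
O(C) = C
(O(-11) + G)*x(-3) = (-11 + 80)*(-5) = 69*(-5) = -345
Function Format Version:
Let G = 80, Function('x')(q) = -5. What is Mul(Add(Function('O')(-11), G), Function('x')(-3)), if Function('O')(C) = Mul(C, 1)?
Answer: -345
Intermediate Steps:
Function('O')(C) = C
Mul(Add(Function('O')(-11), G), Function('x')(-3)) = Mul(Add(-11, 80), -5) = Mul(69, -5) = -345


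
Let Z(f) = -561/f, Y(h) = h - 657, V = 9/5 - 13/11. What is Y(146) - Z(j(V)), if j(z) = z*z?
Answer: 65077/68 ≈ 957.01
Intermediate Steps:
V = 34/55 (V = 9*(1/5) - 13*1/11 = 9/5 - 13/11 = 34/55 ≈ 0.61818)
j(z) = z**2
Y(h) = -657 + h
Y(146) - Z(j(V)) = (-657 + 146) - (-561)/((34/55)**2) = -511 - (-561)/1156/3025 = -511 - (-561)*3025/1156 = -511 - 1*(-99825/68) = -511 + 99825/68 = 65077/68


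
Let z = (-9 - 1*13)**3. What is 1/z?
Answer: -1/10648 ≈ -9.3914e-5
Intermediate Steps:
z = -10648 (z = (-9 - 13)**3 = (-22)**3 = -10648)
1/z = 1/(-10648) = -1/10648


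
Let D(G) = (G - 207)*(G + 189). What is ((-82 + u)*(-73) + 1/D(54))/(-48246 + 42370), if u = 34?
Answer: -130275215/218463804 ≈ -0.59632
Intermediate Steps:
D(G) = (-207 + G)*(189 + G)
((-82 + u)*(-73) + 1/D(54))/(-48246 + 42370) = ((-82 + 34)*(-73) + 1/(-39123 + 54² - 18*54))/(-48246 + 42370) = (-48*(-73) + 1/(-39123 + 2916 - 972))/(-5876) = (3504 + 1/(-37179))*(-1/5876) = (3504 - 1/37179)*(-1/5876) = (130275215/37179)*(-1/5876) = -130275215/218463804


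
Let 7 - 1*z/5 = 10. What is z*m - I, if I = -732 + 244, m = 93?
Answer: -907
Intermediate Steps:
z = -15 (z = 35 - 5*10 = 35 - 50 = -15)
I = -488
z*m - I = -15*93 - 1*(-488) = -1395 + 488 = -907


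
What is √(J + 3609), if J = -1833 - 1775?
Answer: 1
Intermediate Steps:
J = -3608
√(J + 3609) = √(-3608 + 3609) = √1 = 1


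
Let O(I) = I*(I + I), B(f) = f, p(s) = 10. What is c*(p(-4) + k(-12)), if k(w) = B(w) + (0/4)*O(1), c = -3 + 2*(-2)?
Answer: 14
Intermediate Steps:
c = -7 (c = -3 - 4 = -7)
O(I) = 2*I² (O(I) = I*(2*I) = 2*I²)
k(w) = w (k(w) = w + (0/4)*(2*1²) = w + (0*(¼))*(2*1) = w + 0*2 = w + 0 = w)
c*(p(-4) + k(-12)) = -7*(10 - 12) = -7*(-2) = 14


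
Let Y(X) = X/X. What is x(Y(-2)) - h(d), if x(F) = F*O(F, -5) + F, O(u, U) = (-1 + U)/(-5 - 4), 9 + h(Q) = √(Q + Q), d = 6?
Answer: 32/3 - 2*√3 ≈ 7.2026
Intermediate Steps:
Y(X) = 1
h(Q) = -9 + √2*√Q (h(Q) = -9 + √(Q + Q) = -9 + √(2*Q) = -9 + √2*√Q)
O(u, U) = ⅑ - U/9 (O(u, U) = (-1 + U)/(-9) = (-1 + U)*(-⅑) = ⅑ - U/9)
x(F) = 5*F/3 (x(F) = F*(⅑ - ⅑*(-5)) + F = F*(⅑ + 5/9) + F = F*(⅔) + F = 2*F/3 + F = 5*F/3)
x(Y(-2)) - h(d) = (5/3)*1 - (-9 + √2*√6) = 5/3 - (-9 + 2*√3) = 5/3 + (9 - 2*√3) = 32/3 - 2*√3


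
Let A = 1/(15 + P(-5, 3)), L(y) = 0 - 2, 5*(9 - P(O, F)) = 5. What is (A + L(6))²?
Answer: 2025/529 ≈ 3.8280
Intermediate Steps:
P(O, F) = 8 (P(O, F) = 9 - ⅕*5 = 9 - 1 = 8)
L(y) = -2
A = 1/23 (A = 1/(15 + 8) = 1/23 ≈ 0.043478)
(A + L(6))² = (1/23 - 2)² = (-45/23)² = 2025/529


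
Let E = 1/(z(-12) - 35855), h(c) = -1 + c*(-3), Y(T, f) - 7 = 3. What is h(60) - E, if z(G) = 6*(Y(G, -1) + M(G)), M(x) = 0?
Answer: -6478894/35795 ≈ -181.00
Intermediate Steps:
Y(T, f) = 10 (Y(T, f) = 7 + 3 = 10)
h(c) = -1 - 3*c
z(G) = 60 (z(G) = 6*(10 + 0) = 6*10 = 60)
E = -1/35795 (E = 1/(60 - 35855) = 1/(-35795) = -1/35795 ≈ -2.7937e-5)
h(60) - E = (-1 - 3*60) - 1*(-1/35795) = (-1 - 180) + 1/35795 = -181 + 1/35795 = -6478894/35795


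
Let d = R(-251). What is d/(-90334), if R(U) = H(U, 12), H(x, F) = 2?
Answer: -1/45167 ≈ -2.2140e-5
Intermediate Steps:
R(U) = 2
d = 2
d/(-90334) = 2/(-90334) = 2*(-1/90334) = -1/45167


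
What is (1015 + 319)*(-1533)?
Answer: -2045022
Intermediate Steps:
(1015 + 319)*(-1533) = 1334*(-1533) = -2045022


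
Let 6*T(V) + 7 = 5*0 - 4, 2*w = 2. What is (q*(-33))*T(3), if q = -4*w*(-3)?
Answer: 726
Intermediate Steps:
w = 1 (w = (½)*2 = 1)
T(V) = -11/6 (T(V) = -7/6 + (5*0 - 4)/6 = -7/6 + (0 - 4)/6 = -7/6 + (⅙)*(-4) = -7/6 - ⅔ = -11/6)
q = 12 (q = -4*1*(-3) = -4*(-3) = 12)
(q*(-33))*T(3) = (12*(-33))*(-11/6) = -396*(-11/6) = 726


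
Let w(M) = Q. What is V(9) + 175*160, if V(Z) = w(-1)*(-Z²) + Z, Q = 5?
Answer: 27604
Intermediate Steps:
w(M) = 5
V(Z) = Z - 5*Z² (V(Z) = 5*(-Z²) + Z = -5*Z² + Z = Z - 5*Z²)
V(9) + 175*160 = 9*(1 - 5*9) + 175*160 = 9*(1 - 45) + 28000 = 9*(-44) + 28000 = -396 + 28000 = 27604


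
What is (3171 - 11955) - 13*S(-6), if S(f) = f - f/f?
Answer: -8693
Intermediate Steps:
S(f) = -1 + f (S(f) = f - 1*1 = f - 1 = -1 + f)
(3171 - 11955) - 13*S(-6) = (3171 - 11955) - 13*(-1 - 6) = -8784 - 13*(-7) = -8784 + 91 = -8693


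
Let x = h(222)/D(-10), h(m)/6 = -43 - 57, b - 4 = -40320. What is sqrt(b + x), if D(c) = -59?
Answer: 2*I*sqrt(35076149)/59 ≈ 200.76*I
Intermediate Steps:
b = -40316 (b = 4 - 40320 = -40316)
h(m) = -600 (h(m) = 6*(-43 - 57) = 6*(-100) = -600)
x = 600/59 (x = -600/(-59) = -600*(-1/59) = 600/59 ≈ 10.169)
sqrt(b + x) = sqrt(-40316 + 600/59) = sqrt(-2378044/59) = 2*I*sqrt(35076149)/59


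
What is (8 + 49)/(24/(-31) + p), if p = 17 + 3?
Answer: 1767/596 ≈ 2.9648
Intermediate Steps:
p = 20
(8 + 49)/(24/(-31) + p) = (8 + 49)/(24/(-31) + 20) = 57/(24*(-1/31) + 20) = 57/(-24/31 + 20) = 57/(596/31) = (31/596)*57 = 1767/596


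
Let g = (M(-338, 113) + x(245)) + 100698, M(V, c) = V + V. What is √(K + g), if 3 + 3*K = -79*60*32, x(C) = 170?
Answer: √49631 ≈ 222.78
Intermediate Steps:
M(V, c) = 2*V
K = -50561 (K = -1 + (-79*60*32)/3 = -1 + (-4740*32)/3 = -1 + (⅓)*(-151680) = -1 - 50560 = -50561)
g = 100192 (g = (2*(-338) + 170) + 100698 = (-676 + 170) + 100698 = -506 + 100698 = 100192)
√(K + g) = √(-50561 + 100192) = √49631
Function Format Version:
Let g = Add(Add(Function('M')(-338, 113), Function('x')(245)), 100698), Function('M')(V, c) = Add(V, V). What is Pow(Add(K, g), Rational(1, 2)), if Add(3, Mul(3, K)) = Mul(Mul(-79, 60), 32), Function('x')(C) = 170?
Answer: Pow(49631, Rational(1, 2)) ≈ 222.78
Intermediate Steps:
Function('M')(V, c) = Mul(2, V)
K = -50561 (K = Add(-1, Mul(Rational(1, 3), Mul(Mul(-79, 60), 32))) = Add(-1, Mul(Rational(1, 3), Mul(-4740, 32))) = Add(-1, Mul(Rational(1, 3), -151680)) = Add(-1, -50560) = -50561)
g = 100192 (g = Add(Add(Mul(2, -338), 170), 100698) = Add(Add(-676, 170), 100698) = Add(-506, 100698) = 100192)
Pow(Add(K, g), Rational(1, 2)) = Pow(Add(-50561, 100192), Rational(1, 2)) = Pow(49631, Rational(1, 2))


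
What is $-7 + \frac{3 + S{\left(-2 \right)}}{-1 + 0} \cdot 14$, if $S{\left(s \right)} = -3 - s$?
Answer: $-35$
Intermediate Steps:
$-7 + \frac{3 + S{\left(-2 \right)}}{-1 + 0} \cdot 14 = -7 + \frac{3 - 1}{-1 + 0} \cdot 14 = -7 + \frac{3 + \left(-3 + 2\right)}{-1} \cdot 14 = -7 + \left(3 - 1\right) \left(-1\right) 14 = -7 + 2 \left(-1\right) 14 = -7 - 28 = -35$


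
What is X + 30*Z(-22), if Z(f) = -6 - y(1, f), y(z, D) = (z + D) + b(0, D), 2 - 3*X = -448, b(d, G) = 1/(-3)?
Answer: 610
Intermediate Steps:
b(d, G) = -⅓
X = 150 (X = ⅔ - ⅓*(-448) = ⅔ + 448/3 = 150)
y(z, D) = -⅓ + D + z (y(z, D) = (z + D) - ⅓ = (D + z) - ⅓ = -⅓ + D + z)
Z(f) = -20/3 - f (Z(f) = -6 - (-⅓ + f + 1) = -6 - (⅔ + f) = -6 + (-⅔ - f) = -20/3 - f)
X + 30*Z(-22) = 150 + 30*(-20/3 - 1*(-22)) = 150 + 30*(-20/3 + 22) = 150 + 30*(46/3) = 150 + 460 = 610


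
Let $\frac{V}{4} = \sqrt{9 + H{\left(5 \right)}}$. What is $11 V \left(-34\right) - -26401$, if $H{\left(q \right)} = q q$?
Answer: $26401 - 1496 \sqrt{34} \approx 17678.0$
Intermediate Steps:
$H{\left(q \right)} = q^{2}$
$V = 4 \sqrt{34}$ ($V = 4 \sqrt{9 + 5^{2}} = 4 \sqrt{9 + 25} = 4 \sqrt{34} \approx 23.324$)
$11 V \left(-34\right) - -26401 = 11 \cdot 4 \sqrt{34} \left(-34\right) - -26401 = 44 \sqrt{34} \left(-34\right) + 26401 = - 1496 \sqrt{34} + 26401 = 26401 - 1496 \sqrt{34}$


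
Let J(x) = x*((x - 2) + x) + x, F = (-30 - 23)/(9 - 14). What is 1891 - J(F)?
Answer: 41922/25 ≈ 1676.9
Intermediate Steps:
F = 53/5 (F = -53/(-5) = -53*(-⅕) = 53/5 ≈ 10.600)
J(x) = x + x*(-2 + 2*x) (J(x) = x*((-2 + x) + x) + x = x*(-2 + 2*x) + x = x + x*(-2 + 2*x))
1891 - J(F) = 1891 - 53*(-1 + 2*(53/5))/5 = 1891 - 53*(-1 + 106/5)/5 = 1891 - 53*101/(5*5) = 1891 - 1*5353/25 = 1891 - 5353/25 = 41922/25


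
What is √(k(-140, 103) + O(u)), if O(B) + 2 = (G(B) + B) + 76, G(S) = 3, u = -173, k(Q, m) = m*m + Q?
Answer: √10373 ≈ 101.85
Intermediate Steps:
k(Q, m) = Q + m² (k(Q, m) = m² + Q = Q + m²)
O(B) = 77 + B (O(B) = -2 + ((3 + B) + 76) = -2 + (79 + B) = 77 + B)
√(k(-140, 103) + O(u)) = √((-140 + 103²) + (77 - 173)) = √((-140 + 10609) - 96) = √(10469 - 96) = √10373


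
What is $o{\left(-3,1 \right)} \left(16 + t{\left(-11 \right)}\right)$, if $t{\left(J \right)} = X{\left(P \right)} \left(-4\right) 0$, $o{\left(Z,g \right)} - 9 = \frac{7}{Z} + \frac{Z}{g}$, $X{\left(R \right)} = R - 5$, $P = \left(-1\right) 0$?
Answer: $\frac{176}{3} \approx 58.667$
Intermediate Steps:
$P = 0$
$X{\left(R \right)} = -5 + R$ ($X{\left(R \right)} = R - 5 = -5 + R$)
$o{\left(Z,g \right)} = 9 + \frac{7}{Z} + \frac{Z}{g}$ ($o{\left(Z,g \right)} = 9 + \left(\frac{7}{Z} + \frac{Z}{g}\right) = 9 + \frac{7}{Z} + \frac{Z}{g}$)
$t{\left(J \right)} = 0$ ($t{\left(J \right)} = \left(-5 + 0\right) \left(-4\right) 0 = \left(-5\right) \left(-4\right) 0 = 20 \cdot 0 = 0$)
$o{\left(-3,1 \right)} \left(16 + t{\left(-11 \right)}\right) = \left(9 + \frac{7}{-3} - \frac{3}{1}\right) \left(16 + 0\right) = \left(9 + 7 \left(- \frac{1}{3}\right) - 3\right) 16 = \left(9 - \frac{7}{3} - 3\right) 16 = \frac{11}{3} \cdot 16 = \frac{176}{3}$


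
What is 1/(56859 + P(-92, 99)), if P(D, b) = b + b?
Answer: 1/57057 ≈ 1.7526e-5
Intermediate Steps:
P(D, b) = 2*b
1/(56859 + P(-92, 99)) = 1/(56859 + 2*99) = 1/(56859 + 198) = 1/57057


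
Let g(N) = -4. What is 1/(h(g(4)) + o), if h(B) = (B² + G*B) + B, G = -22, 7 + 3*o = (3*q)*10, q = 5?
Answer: 3/443 ≈ 0.0067720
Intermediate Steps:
o = 143/3 (o = -7/3 + ((3*5)*10)/3 = -7/3 + (15*10)/3 = -7/3 + (⅓)*150 = -7/3 + 50 = 143/3 ≈ 47.667)
h(B) = B² - 21*B (h(B) = (B² - 22*B) + B = B² - 21*B)
1/(h(g(4)) + o) = 1/(-4*(-21 - 4) + 143/3) = 1/(-4*(-25) + 143/3) = 1/(100 + 143/3) = 1/(443/3) = 3/443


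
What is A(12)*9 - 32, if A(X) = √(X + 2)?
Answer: -32 + 9*√14 ≈ 1.6749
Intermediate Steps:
A(X) = √(2 + X)
A(12)*9 - 32 = √(2 + 12)*9 - 32 = √14*9 - 32 = 9*√14 - 32 = -32 + 9*√14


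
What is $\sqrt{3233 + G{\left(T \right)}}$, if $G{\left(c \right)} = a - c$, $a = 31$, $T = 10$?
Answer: $\sqrt{3254} \approx 57.044$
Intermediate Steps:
$G{\left(c \right)} = 31 - c$
$\sqrt{3233 + G{\left(T \right)}} = \sqrt{3233 + \left(31 - 10\right)} = \sqrt{3233 + 21} = \sqrt{3254}$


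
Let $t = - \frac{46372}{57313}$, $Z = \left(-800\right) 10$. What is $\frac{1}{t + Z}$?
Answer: $- \frac{57313}{458550372} \approx -0.00012499$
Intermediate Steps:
$Z = -8000$
$t = - \frac{46372}{57313}$ ($t = \left(-46372\right) \frac{1}{57313} = - \frac{46372}{57313} \approx -0.8091$)
$\frac{1}{t + Z} = \frac{1}{- \frac{46372}{57313} - 8000} = \frac{1}{- \frac{458550372}{57313}} = - \frac{57313}{458550372}$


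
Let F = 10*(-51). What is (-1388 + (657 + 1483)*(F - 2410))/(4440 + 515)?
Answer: -6250188/4955 ≈ -1261.4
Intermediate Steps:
F = -510
(-1388 + (657 + 1483)*(F - 2410))/(4440 + 515) = (-1388 + (657 + 1483)*(-510 - 2410))/(4440 + 515) = (-1388 + 2140*(-2920))/4955 = (-1388 - 6248800)*(1/4955) = -6250188*1/4955 = -6250188/4955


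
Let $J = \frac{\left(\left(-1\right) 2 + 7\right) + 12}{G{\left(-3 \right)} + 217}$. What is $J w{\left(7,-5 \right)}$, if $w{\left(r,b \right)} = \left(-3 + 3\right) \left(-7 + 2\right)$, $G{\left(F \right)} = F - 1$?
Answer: $0$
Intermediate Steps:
$G{\left(F \right)} = -1 + F$
$w{\left(r,b \right)} = 0$ ($w{\left(r,b \right)} = 0 \left(-5\right) = 0$)
$J = \frac{17}{213}$ ($J = \frac{\left(\left(-1\right) 2 + 7\right) + 12}{\left(-1 - 3\right) + 217} = \frac{\left(-2 + 7\right) + 12}{-4 + 217} = \frac{5 + 12}{213} = 17 \cdot \frac{1}{213} = \frac{17}{213} \approx 0.079812$)
$J w{\left(7,-5 \right)} = \frac{17}{213} \cdot 0 = 0$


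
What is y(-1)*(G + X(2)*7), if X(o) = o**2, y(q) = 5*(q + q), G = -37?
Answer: 90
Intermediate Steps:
y(q) = 10*q (y(q) = 5*(2*q) = 10*q)
y(-1)*(G + X(2)*7) = (10*(-1))*(-37 + 2**2*7) = -10*(-37 + 4*7) = -10*(-37 + 28) = -10*(-9) = 90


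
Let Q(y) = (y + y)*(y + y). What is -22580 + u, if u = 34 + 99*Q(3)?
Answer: -18982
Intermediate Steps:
Q(y) = 4*y**2 (Q(y) = (2*y)*(2*y) = 4*y**2)
u = 3598 (u = 34 + 99*(4*3**2) = 34 + 99*(4*9) = 34 + 99*36 = 34 + 3564 = 3598)
-22580 + u = -22580 + 3598 = -18982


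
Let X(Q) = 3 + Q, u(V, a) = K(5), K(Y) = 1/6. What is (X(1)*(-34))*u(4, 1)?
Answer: -68/3 ≈ -22.667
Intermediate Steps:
K(Y) = 1/6
u(V, a) = 1/6
(X(1)*(-34))*u(4, 1) = ((3 + 1)*(-34))*(1/6) = (4*(-34))*(1/6) = -136*1/6 = -68/3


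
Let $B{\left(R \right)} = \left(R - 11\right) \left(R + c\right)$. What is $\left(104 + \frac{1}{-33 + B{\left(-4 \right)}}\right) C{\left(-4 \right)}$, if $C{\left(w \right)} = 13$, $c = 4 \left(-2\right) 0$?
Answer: $\frac{36517}{27} \approx 1352.5$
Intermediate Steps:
$c = 0$ ($c = \left(-8\right) 0 = 0$)
$B{\left(R \right)} = R \left(-11 + R\right)$ ($B{\left(R \right)} = \left(R - 11\right) \left(R + 0\right) = \left(-11 + R\right) R = R \left(-11 + R\right)$)
$\left(104 + \frac{1}{-33 + B{\left(-4 \right)}}\right) C{\left(-4 \right)} = \left(104 + \frac{1}{-33 - 4 \left(-11 - 4\right)}\right) 13 = \left(104 + \frac{1}{-33 - -60}\right) 13 = \left(104 + \frac{1}{-33 + 60}\right) 13 = \left(104 + \frac{1}{27}\right) 13 = \frac{2809}{27} \cdot 13 = \frac{36517}{27}$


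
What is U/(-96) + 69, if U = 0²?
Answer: 69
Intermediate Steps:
U = 0
U/(-96) + 69 = 0/(-96) + 69 = -1/96*0 + 69 = 0 + 69 = 69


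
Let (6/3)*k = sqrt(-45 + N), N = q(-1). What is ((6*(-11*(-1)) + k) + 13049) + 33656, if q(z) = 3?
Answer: 46771 + I*sqrt(42)/2 ≈ 46771.0 + 3.2404*I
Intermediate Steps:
N = 3
k = I*sqrt(42)/2 (k = sqrt(-45 + 3)/2 = sqrt(-42)/2 = (I*sqrt(42))/2 = I*sqrt(42)/2 ≈ 3.2404*I)
((6*(-11*(-1)) + k) + 13049) + 33656 = ((6*(-11*(-1)) + I*sqrt(42)/2) + 13049) + 33656 = ((6*11 + I*sqrt(42)/2) + 13049) + 33656 = ((66 + I*sqrt(42)/2) + 13049) + 33656 = (13115 + I*sqrt(42)/2) + 33656 = 46771 + I*sqrt(42)/2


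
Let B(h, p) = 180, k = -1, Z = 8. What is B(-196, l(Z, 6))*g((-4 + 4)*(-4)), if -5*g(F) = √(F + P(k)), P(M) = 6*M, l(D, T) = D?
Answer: -36*I*√6 ≈ -88.182*I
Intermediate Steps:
g(F) = -√(-6 + F)/5 (g(F) = -√(F + 6*(-1))/5 = -√(F - 6)/5 = -√(-6 + F)/5)
B(-196, l(Z, 6))*g((-4 + 4)*(-4)) = 180*(-√(-6 + (-4 + 4)*(-4))/5) = 180*(-√(-6 + 0*(-4))/5) = 180*(-√(-6 + 0)/5) = 180*(-I*√6/5) = -36*I*√6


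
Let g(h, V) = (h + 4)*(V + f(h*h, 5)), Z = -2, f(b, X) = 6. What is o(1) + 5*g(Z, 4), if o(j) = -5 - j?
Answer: 94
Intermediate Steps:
g(h, V) = (4 + h)*(6 + V) (g(h, V) = (h + 4)*(V + 6) = (4 + h)*(6 + V))
o(1) + 5*g(Z, 4) = (-5 - 1*1) + 5*(24 + 4*4 + 6*(-2) + 4*(-2)) = (-5 - 1) + 5*(24 + 16 - 12 - 8) = -6 + 5*20 = -6 + 100 = 94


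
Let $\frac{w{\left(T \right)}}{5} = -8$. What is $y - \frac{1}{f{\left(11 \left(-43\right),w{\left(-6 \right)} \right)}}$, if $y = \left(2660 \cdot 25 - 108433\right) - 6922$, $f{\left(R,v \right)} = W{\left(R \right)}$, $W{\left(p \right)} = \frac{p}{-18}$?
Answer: $- \frac{23108433}{473} \approx -48855.0$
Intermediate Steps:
$W{\left(p \right)} = - \frac{p}{18}$ ($W{\left(p \right)} = p \left(- \frac{1}{18}\right) = - \frac{p}{18}$)
$w{\left(T \right)} = -40$ ($w{\left(T \right)} = 5 \left(-8\right) = -40$)
$f{\left(R,v \right)} = - \frac{R}{18}$
$y = -48855$ ($y = \left(66500 - 108433\right) - 6922 = -41933 - 6922 = -48855$)
$y - \frac{1}{f{\left(11 \left(-43\right),w{\left(-6 \right)} \right)}} = -48855 - \frac{1}{\left(- \frac{1}{18}\right) 11 \left(-43\right)} = -48855 - \frac{1}{\left(- \frac{1}{18}\right) \left(-473\right)} = -48855 - \frac{1}{\frac{473}{18}} = -48855 - \frac{18}{473} = - \frac{23108433}{473}$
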